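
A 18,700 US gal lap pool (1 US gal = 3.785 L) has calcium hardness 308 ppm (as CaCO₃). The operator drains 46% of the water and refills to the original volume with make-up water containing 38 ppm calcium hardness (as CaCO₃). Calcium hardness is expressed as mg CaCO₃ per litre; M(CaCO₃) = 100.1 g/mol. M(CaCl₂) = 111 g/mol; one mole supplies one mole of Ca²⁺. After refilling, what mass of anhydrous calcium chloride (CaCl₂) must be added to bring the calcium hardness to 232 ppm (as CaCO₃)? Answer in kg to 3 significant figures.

Volume: 18,700 US gal × 3.785 L/gal = 70,780 L.
After draining 46% and refilling: 308 × 0.54 + 38 × 0.46 = 183.8 ppm.
Deficit to target: 232 − 183.8 = 48.2 mg/L.
As CaCO₃: 48.2 mg/L × 70,780 L = 3412 g; ÷ 100.1 = 34.08 mol Ca²⁺.
Mass: 34.08 × 111 = 3783 g.

3.78 kg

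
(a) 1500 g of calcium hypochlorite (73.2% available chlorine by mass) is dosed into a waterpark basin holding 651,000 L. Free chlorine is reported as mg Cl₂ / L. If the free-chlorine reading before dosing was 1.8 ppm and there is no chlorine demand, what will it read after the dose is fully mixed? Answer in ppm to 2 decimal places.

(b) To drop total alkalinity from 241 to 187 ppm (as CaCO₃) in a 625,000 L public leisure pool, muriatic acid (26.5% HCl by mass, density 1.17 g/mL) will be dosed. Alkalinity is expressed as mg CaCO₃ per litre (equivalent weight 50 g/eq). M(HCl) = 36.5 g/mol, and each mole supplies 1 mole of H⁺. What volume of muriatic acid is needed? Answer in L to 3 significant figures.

(a) Available chlorine delivered: 1500 g × 0.732 = 1098 g as Cl₂.
(a) Concentration rise: 1098 g / 651,000 L = 1.687 mg/L = 1.69 ppm.
(a) Final FC: 1.8 + 1.69 = 3.49 ppm.

(b) Alkalinity to neutralize: (241 − 187) = 54 mg/L as CaCO₃ × 625,000 L = 33,750 g as CaCO₃.
(b) Equivalents of H⁺ required: 33,750 ÷ 50 g/eq = 675 eq = 675 mol HCl.
(b) Mass of HCl: 675 × 36.5 = 24,640 g.
(b) Mass of 26.5% solution: 24,640 / 0.265 = 92,970 g.
(b) Volume: 92,970 g ÷ 1.17 g/mL = 79,460 mL.

(a) 3.49 ppm; (b) 79.5 L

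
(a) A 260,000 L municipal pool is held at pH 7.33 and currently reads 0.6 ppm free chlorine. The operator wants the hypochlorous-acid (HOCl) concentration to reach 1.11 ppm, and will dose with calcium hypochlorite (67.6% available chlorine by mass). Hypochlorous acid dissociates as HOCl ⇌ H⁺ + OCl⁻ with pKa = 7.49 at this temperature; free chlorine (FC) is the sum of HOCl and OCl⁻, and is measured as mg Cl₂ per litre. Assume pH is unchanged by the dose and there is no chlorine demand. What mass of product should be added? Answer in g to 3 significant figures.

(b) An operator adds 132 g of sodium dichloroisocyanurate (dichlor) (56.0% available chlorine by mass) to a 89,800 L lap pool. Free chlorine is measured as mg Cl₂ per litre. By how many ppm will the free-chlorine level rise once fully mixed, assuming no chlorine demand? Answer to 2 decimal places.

(a) [OCl⁻]/[HOCl] = 10^(pH − pKa) = 10^(7.33 − 7.49) = 0.6918; fraction as HOCl = 1/(1 + 0.6918) = 0.5911.
(a) Free chlorine required for 1.11 ppm HOCl: 1.11 / 0.5911 = 1.878 ppm.
(a) FC to add: 1.878 − 0.6 = 1.278 mg/L as Cl₂.
(a) Cl₂ equivalent: 1.278 mg/L × 260,000 L = 332.3 g.
(a) Product at 67.6% available Cl: 332.3 / 0.676 = 491.5 g.

(b) Available chlorine delivered: 132 g × 0.56 = 73.92 g as Cl₂.
(b) Concentration rise: 73.92 g / 89,800 L = 0.8232 mg/L = 0.82 ppm.

(a) 492 g; (b) 0.82 ppm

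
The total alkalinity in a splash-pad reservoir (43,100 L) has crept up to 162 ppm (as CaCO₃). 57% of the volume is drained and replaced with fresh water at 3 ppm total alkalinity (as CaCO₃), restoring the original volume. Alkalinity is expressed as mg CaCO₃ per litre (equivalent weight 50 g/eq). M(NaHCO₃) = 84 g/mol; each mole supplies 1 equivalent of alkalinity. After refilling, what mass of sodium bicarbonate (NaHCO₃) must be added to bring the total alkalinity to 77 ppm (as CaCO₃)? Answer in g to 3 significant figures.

After draining 57% and refilling: 162 × 0.43 + 3 × 0.57 = 71.37 ppm.
Deficit to target: 77 − 71.37 = 5.63 mg/L.
As CaCO₃: 5.63 mg/L × 43,100 L = 242.7 g; ÷ 50 g/eq ÷ 1 = 4.853 mol NaHCO₃.
Mass: 4.853 × 84 = 407.7 g.

408 g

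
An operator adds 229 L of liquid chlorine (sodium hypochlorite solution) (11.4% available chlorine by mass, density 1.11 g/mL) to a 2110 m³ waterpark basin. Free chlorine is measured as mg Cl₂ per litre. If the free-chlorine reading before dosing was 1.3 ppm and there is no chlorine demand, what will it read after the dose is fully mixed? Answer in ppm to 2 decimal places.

15.03 ppm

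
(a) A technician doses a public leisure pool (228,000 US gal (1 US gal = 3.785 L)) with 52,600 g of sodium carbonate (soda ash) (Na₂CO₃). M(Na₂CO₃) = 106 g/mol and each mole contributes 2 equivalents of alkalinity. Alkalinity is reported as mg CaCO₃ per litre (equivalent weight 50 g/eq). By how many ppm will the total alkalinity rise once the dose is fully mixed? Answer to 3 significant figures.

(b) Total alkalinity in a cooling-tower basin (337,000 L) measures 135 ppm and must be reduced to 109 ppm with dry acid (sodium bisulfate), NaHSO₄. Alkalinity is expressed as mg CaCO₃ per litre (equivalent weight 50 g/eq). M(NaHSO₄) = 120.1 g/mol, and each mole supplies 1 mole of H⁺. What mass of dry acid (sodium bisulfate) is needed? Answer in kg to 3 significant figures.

(a) Volume: 228,000 US gal × 3.785 L/gal = 862,980 L.
(a) Moles of Na₂CO₃: 52,600 g ÷ 106 g/mol = 496.2 mol → 992.5 eq of alkalinity.
(a) As CaCO₃: 992.5 eq × 50 g/eq = 49,620 g.
(a) Rise: 49,620 g / 862,980 L × 1000 = 57.5 mg/L.

(b) Alkalinity to neutralize: (135 − 109) = 26 mg/L as CaCO₃ × 337,000 L = 8762 g as CaCO₃.
(b) Equivalents of H⁺ required: 8762 ÷ 50 g/eq = 175.2 eq = 175.2 mol NaHSO₄.
(b) Mass of NaHSO₄: 175.2 × 120.1 = 21,050 g.

(a) 57.5 ppm; (b) 21.0 kg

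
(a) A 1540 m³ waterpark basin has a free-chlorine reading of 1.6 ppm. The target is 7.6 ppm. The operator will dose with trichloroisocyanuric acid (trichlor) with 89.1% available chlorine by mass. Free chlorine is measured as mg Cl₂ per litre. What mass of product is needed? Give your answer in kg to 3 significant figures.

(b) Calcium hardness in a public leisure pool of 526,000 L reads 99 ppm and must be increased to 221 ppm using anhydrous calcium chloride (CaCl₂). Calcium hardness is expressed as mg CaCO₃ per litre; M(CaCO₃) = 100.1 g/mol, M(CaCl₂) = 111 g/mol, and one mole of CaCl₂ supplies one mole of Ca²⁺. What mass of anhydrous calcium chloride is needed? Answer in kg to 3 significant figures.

(a) 10.4 kg; (b) 71.2 kg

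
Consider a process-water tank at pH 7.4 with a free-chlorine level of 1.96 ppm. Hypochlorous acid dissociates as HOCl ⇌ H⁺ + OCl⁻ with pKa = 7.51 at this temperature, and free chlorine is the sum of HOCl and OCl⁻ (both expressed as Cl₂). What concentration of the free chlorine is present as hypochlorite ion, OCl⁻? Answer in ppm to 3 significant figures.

[OCl⁻]/[HOCl] = 10^(pH − pKa) = 10^(7.4 − 7.51) = 10^-0.11 = 0.7762.
Fraction as HOCl = 1 / (1 + 0.7762) = 0.563.
OCl⁻ = (1 − 0.563) × 1.96 ppm = 0.8565 ppm.

0.857 ppm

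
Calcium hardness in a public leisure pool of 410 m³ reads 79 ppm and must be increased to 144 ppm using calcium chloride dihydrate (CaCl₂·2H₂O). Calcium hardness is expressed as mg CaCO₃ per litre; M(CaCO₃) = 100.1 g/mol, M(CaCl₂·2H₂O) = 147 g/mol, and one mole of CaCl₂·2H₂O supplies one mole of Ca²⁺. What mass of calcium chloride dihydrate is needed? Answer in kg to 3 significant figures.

Volume: 410 m³ = 410,000 L.
Hardness to add: (144 − 79) = 65 mg/L as CaCO₃ × 410,000 L = 26,650 g as CaCO₃.
Moles of Ca²⁺ (1 mol Ca²⁺ ≡ 1 mol CaCO₃): 26,650 / 100.1 g/mol = 266.2 mol.
Mass of CaCl₂·2H₂O: 266.2 × 147 = 39,140 g.

39.1 kg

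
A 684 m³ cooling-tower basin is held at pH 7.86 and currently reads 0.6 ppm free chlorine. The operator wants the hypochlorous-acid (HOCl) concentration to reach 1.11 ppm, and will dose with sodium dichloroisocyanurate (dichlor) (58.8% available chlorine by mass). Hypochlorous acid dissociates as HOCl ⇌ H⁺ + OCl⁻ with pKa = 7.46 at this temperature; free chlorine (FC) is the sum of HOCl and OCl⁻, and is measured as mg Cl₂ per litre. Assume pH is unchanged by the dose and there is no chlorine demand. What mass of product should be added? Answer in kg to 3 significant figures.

Volume: 684 m³ = 684,000 L.
[OCl⁻]/[HOCl] = 10^(pH − pKa) = 10^(7.86 − 7.46) = 2.512; fraction as HOCl = 1/(1 + 2.512) = 0.2847.
Free chlorine required for 1.11 ppm HOCl: 1.11 / 0.2847 = 3.898 ppm.
FC to add: 3.898 − 0.6 = 3.298 mg/L as Cl₂.
Cl₂ equivalent: 3.298 mg/L × 684,000 L = 2256 g.
Product at 58.8% available Cl: 2256 / 0.588 = 3837 g.

3.84 kg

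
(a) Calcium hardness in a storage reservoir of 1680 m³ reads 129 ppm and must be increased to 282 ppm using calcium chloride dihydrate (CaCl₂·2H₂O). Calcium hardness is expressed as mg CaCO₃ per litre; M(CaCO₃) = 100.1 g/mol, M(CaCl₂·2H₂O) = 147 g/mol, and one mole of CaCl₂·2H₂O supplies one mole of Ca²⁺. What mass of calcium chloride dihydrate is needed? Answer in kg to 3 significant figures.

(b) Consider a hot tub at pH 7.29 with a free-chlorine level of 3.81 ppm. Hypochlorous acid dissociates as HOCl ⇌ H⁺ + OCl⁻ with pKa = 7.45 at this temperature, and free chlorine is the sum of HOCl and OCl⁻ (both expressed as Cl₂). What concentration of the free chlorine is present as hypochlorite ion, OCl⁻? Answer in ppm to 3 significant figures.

(a) 377 kg; (b) 1.56 ppm

(a) Volume: 1680 m³ = 1,680,000 L.
(a) Hardness to add: (282 − 129) = 153 mg/L as CaCO₃ × 1,680,000 L = 257,000 g as CaCO₃.
(a) Moles of Ca²⁺ (1 mol Ca²⁺ ≡ 1 mol CaCO₃): 257,000 / 100.1 g/mol = 2568 mol.
(a) Mass of CaCl₂·2H₂O: 2568 × 147 = 377,500 g.

(b) [OCl⁻]/[HOCl] = 10^(pH − pKa) = 10^(7.29 − 7.45) = 10^-0.16 = 0.6918.
(b) Fraction as HOCl = 1 / (1 + 0.6918) = 0.5911.
(b) OCl⁻ = (1 − 0.5911) × 3.81 ppm = 1.558 ppm.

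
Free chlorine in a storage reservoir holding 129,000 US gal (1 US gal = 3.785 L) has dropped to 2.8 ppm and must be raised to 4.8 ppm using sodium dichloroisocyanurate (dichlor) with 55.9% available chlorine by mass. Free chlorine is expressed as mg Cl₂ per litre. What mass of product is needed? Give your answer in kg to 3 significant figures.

1.75 kg

Volume: 129,000 US gal × 3.785 L/gal = 488,265 L.
Chlorine deficit: 4.8 − 2.8 = 2 ppm = 2 mg/L as Cl₂.
Cl₂ equivalent needed: 2 mg/L × 488,265 L = 976,500 mg = 976.5 g.
Product at 55.9% available chlorine: 976.5 / 0.559 = 1747 g.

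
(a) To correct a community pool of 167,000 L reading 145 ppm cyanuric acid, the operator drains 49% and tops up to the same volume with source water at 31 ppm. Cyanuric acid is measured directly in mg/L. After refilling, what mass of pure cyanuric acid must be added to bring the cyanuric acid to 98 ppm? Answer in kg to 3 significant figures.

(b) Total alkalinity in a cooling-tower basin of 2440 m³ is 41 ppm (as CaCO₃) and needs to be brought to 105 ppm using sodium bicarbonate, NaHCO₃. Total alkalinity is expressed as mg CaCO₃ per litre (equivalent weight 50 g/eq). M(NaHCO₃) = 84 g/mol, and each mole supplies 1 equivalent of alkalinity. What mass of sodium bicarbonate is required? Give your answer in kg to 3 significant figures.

(a) 1.48 kg; (b) 262 kg

(a) After draining 49% and refilling: 145 × 0.51 + 31 × 0.49 = 89.14 ppm.
(a) Deficit to target: 98 − 89.14 = 8.86 mg/L.
(a) Mass: 8.86 mg/L × 167,000 L = 1480 g cyanuric acid.

(b) Volume: 2440 m³ = 2,440,000 L.
(b) Alkalinity to add: (105 − 41) = 64 mg/L as CaCO₃ × 2,440,000 L = 156,200 g as CaCO₃.
(b) Equivalents: 156,200 g ÷ 50 g/eq = 3123 eq.
(b) NaHCO₃ supplies 1 eq per mole → 3123 mol.
(b) Mass: 3123 mol × 84 g/mol = 262,300 g.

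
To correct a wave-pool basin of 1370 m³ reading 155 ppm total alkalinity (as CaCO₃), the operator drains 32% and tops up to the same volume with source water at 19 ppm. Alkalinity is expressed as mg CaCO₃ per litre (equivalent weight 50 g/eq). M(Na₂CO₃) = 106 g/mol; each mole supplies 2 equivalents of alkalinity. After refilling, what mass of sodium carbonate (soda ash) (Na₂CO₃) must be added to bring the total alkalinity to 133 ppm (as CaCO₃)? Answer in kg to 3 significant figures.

Volume: 1370 m³ = 1,370,000 L.
After draining 32% and refilling: 155 × 0.68 + 19 × 0.32 = 111.48 ppm.
Deficit to target: 133 − 111.48 = 21.52 mg/L.
As CaCO₃: 21.52 mg/L × 1,370,000 L = 29,480 g; ÷ 50 g/eq ÷ 2 = 294.8 mol Na₂CO₃.
Mass: 294.8 × 106 = 31,250 g.

31.3 kg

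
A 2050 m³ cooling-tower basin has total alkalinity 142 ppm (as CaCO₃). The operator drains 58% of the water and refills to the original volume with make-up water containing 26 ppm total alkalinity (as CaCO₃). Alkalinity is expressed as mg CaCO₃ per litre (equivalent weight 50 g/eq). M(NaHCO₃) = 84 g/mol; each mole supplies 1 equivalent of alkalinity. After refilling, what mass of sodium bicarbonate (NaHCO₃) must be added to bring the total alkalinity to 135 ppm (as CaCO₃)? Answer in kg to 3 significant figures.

208 kg

Volume: 2050 m³ = 2,050,000 L.
After draining 58% and refilling: 142 × 0.42 + 26 × 0.58 = 74.72 ppm.
Deficit to target: 135 − 74.72 = 60.28 mg/L.
As CaCO₃: 60.28 mg/L × 2,050,000 L = 123,600 g; ÷ 50 g/eq ÷ 1 = 2471 mol NaHCO₃.
Mass: 2471 × 84 = 207,600 g.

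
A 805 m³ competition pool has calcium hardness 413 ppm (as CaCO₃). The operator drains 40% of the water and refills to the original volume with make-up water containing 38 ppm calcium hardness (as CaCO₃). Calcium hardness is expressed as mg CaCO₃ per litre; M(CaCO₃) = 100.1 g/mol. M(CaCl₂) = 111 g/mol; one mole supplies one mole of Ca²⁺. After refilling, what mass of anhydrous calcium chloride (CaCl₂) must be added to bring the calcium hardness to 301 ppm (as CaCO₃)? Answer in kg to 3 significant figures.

Volume: 805 m³ = 805,000 L.
After draining 40% and refilling: 413 × 0.60 + 38 × 0.40 = 263 ppm.
Deficit to target: 301 − 263 = 38 mg/L.
As CaCO₃: 38 mg/L × 805,000 L = 30,590 g; ÷ 100.1 = 305.6 mol Ca²⁺.
Mass: 305.6 × 111 = 33,920 g.

33.9 kg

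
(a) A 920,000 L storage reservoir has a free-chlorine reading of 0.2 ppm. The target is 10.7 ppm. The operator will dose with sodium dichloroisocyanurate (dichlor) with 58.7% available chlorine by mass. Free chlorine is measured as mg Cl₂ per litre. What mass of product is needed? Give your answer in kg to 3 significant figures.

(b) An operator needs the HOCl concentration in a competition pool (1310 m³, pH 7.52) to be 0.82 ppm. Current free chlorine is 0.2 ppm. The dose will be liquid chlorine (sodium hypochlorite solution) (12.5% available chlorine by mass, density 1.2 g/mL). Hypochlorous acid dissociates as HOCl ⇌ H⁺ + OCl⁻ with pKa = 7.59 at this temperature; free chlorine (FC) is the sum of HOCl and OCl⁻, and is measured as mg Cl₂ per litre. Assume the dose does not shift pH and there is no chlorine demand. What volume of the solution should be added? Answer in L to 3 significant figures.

(a) 16.5 kg; (b) 11.5 L

(a) Chlorine deficit: 10.7 − 0.2 = 10.5 ppm = 10.5 mg/L as Cl₂.
(a) Cl₂ equivalent needed: 10.5 mg/L × 920,000 L = 9,660,000 mg = 9660 g.
(a) Product at 58.7% available chlorine: 9660 / 0.587 = 16,460 g.

(b) Volume: 1310 m³ = 1,310,000 L.
(b) [OCl⁻]/[HOCl] = 10^(pH − pKa) = 10^(7.52 − 7.59) = 0.8511; fraction as HOCl = 1/(1 + 0.8511) = 0.5402.
(b) Free chlorine required for 0.82 ppm HOCl: 0.82 / 0.5402 = 1.518 ppm.
(b) FC to add: 1.518 − 0.2 = 1.318 mg/L as Cl₂.
(b) Cl₂ equivalent: 1.318 mg/L × 1,310,000 L = 1726 g.
(b) Product at 12.5% available Cl: 1726 / 0.125 = 13,810 g.
(b) Volume: 13,810 g ÷ 1.2 g/mL = 11,510 mL.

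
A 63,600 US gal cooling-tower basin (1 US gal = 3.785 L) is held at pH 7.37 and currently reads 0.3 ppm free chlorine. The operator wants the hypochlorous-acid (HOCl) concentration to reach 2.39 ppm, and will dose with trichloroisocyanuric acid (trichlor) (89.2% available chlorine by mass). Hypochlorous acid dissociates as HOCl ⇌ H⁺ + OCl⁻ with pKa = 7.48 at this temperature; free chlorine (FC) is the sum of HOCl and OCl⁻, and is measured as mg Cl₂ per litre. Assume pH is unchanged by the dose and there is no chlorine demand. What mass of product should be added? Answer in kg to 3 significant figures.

1.06 kg

Volume: 63,600 US gal × 3.785 L/gal = 240,726 L.
[OCl⁻]/[HOCl] = 10^(pH − pKa) = 10^(7.37 − 7.48) = 0.7762; fraction as HOCl = 1/(1 + 0.7762) = 0.563.
Free chlorine required for 2.39 ppm HOCl: 2.39 / 0.563 = 4.245 ppm.
FC to add: 4.245 − 0.3 = 3.945 mg/L as Cl₂.
Cl₂ equivalent: 3.945 mg/L × 240,726 L = 949.7 g.
Product at 89.2% available Cl: 949.7 / 0.892 = 1065 g.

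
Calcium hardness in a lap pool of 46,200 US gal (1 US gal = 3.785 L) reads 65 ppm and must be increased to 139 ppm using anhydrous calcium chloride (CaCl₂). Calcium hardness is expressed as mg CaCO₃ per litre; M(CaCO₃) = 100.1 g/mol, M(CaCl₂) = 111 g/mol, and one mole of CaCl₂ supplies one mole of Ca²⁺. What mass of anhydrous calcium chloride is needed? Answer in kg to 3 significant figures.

14.3 kg

Volume: 46,200 US gal × 3.785 L/gal = 174,867 L.
Hardness to add: (139 − 65) = 74 mg/L as CaCO₃ × 174,867 L = 12,940 g as CaCO₃.
Moles of Ca²⁺ (1 mol Ca²⁺ ≡ 1 mol CaCO₃): 12,940 / 100.1 g/mol = 129.3 mol.
Mass of CaCl₂: 129.3 × 111 = 14,350 g.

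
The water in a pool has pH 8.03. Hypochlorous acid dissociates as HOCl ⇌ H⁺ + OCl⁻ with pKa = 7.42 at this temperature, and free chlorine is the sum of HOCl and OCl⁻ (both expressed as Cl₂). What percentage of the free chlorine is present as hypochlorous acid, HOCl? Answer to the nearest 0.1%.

[OCl⁻]/[HOCl] = 10^(pH − pKa) = 10^(8.03 − 7.42) = 10^0.61 = 4.074.
Fraction as HOCl = 1 / (1 + 4.074) = 0.1971.

19.7%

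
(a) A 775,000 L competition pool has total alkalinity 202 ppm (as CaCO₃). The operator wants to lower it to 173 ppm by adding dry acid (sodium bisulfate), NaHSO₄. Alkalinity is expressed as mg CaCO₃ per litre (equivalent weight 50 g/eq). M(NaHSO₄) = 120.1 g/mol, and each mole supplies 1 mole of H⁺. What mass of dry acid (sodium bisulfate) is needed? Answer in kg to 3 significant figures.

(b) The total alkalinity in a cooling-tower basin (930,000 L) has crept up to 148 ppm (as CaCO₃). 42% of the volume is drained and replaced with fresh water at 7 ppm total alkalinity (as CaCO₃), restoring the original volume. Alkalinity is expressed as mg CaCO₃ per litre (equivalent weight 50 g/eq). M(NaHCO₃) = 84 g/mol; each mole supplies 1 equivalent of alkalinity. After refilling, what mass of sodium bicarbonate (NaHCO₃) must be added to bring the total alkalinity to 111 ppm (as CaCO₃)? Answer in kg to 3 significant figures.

(a) 54.0 kg; (b) 34.7 kg

(a) Alkalinity to neutralize: (202 − 173) = 29 mg/L as CaCO₃ × 775,000 L = 22,480 g as CaCO₃.
(a) Equivalents of H⁺ required: 22,480 ÷ 50 g/eq = 449.5 eq = 449.5 mol NaHSO₄.
(a) Mass of NaHSO₄: 449.5 × 120.1 = 53,980 g.

(b) After draining 42% and refilling: 148 × 0.58 + 7 × 0.42 = 88.78 ppm.
(b) Deficit to target: 111 − 88.78 = 22.22 mg/L.
(b) As CaCO₃: 22.22 mg/L × 930,000 L = 20,660 g; ÷ 50 g/eq ÷ 1 = 413.3 mol NaHCO₃.
(b) Mass: 413.3 × 84 = 34,720 g.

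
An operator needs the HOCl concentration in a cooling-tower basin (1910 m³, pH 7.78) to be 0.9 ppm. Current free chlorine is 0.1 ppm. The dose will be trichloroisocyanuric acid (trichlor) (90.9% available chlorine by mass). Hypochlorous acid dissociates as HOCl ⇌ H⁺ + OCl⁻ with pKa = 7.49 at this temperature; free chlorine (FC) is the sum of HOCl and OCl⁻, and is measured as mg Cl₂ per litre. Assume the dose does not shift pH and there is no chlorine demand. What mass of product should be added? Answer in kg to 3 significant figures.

Volume: 1910 m³ = 1,910,000 L.
[OCl⁻]/[HOCl] = 10^(pH − pKa) = 10^(7.78 − 7.49) = 1.95; fraction as HOCl = 1/(1 + 1.95) = 0.339.
Free chlorine required for 0.9 ppm HOCl: 0.9 / 0.339 = 2.655 ppm.
FC to add: 2.655 − 0.1 = 2.555 mg/L as Cl₂.
Cl₂ equivalent: 2.555 mg/L × 1,910,000 L = 4880 g.
Product at 90.9% available Cl: 4880 / 0.909 = 5368 g.

5.37 kg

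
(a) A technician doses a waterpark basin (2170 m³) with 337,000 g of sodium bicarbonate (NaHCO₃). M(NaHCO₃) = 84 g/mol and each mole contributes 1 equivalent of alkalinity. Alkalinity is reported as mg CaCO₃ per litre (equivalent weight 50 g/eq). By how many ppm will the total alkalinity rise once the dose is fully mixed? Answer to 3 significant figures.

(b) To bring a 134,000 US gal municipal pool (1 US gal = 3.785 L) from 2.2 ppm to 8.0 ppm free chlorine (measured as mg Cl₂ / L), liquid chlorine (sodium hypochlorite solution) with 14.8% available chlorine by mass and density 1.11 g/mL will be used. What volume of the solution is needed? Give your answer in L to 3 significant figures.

(a) 92.4 ppm; (b) 17.9 L

(a) Volume: 2170 m³ = 2,170,000 L.
(a) Moles of NaHCO₃: 337,000 g ÷ 84 g/mol = 4012 mol → 4012 eq of alkalinity.
(a) As CaCO₃: 4012 eq × 50 g/eq = 200,600 g.
(a) Rise: 200,600 g / 2,170,000 L × 1000 = 92.44 mg/L.

(b) Volume: 134,000 US gal × 3.785 L/gal = 507,190 L.
(b) Chlorine deficit: 8.0 − 2.2 = 5.8 ppm = 5.8 mg/L as Cl₂.
(b) Cl₂ equivalent needed: 5.8 mg/L × 507,190 L = 2,942,000 mg = 2942 g.
(b) Product at 14.8% available chlorine: 2942 / 0.148 = 19,880 g.
(b) Volume at density 1.11 g/mL: 19,880 g ÷ 1.11 g/mL = 17,910 mL.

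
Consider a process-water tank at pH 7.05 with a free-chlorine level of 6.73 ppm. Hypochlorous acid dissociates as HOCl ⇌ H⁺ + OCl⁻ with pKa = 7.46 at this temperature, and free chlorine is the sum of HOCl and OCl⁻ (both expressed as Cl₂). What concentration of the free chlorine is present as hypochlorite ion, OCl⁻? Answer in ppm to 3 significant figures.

1.88 ppm

[OCl⁻]/[HOCl] = 10^(pH − pKa) = 10^(7.05 − 7.46) = 10^-0.41 = 0.389.
Fraction as HOCl = 1 / (1 + 0.389) = 0.7199.
OCl⁻ = (1 − 0.7199) × 6.73 ppm = 1.885 ppm.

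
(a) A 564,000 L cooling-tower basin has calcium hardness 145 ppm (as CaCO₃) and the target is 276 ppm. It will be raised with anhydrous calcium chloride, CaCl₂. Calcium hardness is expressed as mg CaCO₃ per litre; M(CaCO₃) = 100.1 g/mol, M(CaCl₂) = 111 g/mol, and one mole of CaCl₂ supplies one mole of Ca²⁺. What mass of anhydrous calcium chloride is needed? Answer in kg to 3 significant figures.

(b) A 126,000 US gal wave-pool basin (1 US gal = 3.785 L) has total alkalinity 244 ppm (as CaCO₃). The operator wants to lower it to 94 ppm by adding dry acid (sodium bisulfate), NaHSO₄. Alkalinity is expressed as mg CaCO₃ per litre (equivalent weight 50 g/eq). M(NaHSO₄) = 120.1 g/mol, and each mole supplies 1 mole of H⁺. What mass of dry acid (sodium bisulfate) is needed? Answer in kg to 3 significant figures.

(a) 81.9 kg; (b) 172 kg

(a) Hardness to add: (276 − 145) = 131 mg/L as CaCO₃ × 564,000 L = 73,880 g as CaCO₃.
(a) Moles of Ca²⁺ (1 mol Ca²⁺ ≡ 1 mol CaCO₃): 73,880 / 100.1 g/mol = 738.1 mol.
(a) Mass of CaCl₂: 738.1 × 111 = 81,930 g.

(b) Volume: 126,000 US gal × 3.785 L/gal = 476,910 L.
(b) Alkalinity to neutralize: (244 − 94) = 150 mg/L as CaCO₃ × 476,910 L = 71,540 g as CaCO₃.
(b) Equivalents of H⁺ required: 71,540 ÷ 50 g/eq = 1431 eq = 1431 mol NaHSO₄.
(b) Mass of NaHSO₄: 1431 × 120.1 = 171,800 g.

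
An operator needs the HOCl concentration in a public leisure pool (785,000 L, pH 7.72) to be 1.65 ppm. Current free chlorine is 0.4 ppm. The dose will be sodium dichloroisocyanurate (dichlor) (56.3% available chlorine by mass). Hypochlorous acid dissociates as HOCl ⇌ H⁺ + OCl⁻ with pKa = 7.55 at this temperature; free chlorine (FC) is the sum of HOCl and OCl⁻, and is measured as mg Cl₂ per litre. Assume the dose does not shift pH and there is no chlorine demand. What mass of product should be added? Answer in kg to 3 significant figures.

[OCl⁻]/[HOCl] = 10^(pH − pKa) = 10^(7.72 − 7.55) = 1.479; fraction as HOCl = 1/(1 + 1.479) = 0.4034.
Free chlorine required for 1.65 ppm HOCl: 1.65 / 0.4034 = 4.091 ppm.
FC to add: 4.091 − 0.4 = 3.691 mg/L as Cl₂.
Cl₂ equivalent: 3.691 mg/L × 785,000 L = 2897 g.
Product at 56.3% available Cl: 2897 / 0.563 = 5146 g.

5.15 kg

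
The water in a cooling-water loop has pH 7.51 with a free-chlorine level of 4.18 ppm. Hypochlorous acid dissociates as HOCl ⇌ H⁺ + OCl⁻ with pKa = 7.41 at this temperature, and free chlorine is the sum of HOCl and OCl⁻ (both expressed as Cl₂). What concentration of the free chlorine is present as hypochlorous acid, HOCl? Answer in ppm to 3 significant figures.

1.85 ppm

[OCl⁻]/[HOCl] = 10^(pH − pKa) = 10^(7.51 − 7.41) = 10^0.10 = 1.259.
Fraction as HOCl = 1 / (1 + 1.259) = 0.4427.
HOCl = 0.4427 × 4.18 ppm = 1.85 ppm.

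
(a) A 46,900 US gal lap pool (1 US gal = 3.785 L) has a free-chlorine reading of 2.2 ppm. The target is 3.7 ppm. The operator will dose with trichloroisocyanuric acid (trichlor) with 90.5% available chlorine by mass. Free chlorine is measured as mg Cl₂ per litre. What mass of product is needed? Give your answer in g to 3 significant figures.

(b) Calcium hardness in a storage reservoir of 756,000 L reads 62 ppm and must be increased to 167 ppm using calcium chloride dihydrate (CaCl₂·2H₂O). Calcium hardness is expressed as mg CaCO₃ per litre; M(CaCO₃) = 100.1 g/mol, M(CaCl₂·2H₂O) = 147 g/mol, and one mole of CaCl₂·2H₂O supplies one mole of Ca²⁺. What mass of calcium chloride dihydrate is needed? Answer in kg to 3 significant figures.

(a) 294 g; (b) 117 kg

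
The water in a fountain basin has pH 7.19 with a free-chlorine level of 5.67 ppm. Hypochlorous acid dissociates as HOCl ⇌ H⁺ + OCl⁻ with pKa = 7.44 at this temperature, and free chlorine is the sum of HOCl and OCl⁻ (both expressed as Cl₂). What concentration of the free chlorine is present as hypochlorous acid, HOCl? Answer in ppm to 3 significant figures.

3.63 ppm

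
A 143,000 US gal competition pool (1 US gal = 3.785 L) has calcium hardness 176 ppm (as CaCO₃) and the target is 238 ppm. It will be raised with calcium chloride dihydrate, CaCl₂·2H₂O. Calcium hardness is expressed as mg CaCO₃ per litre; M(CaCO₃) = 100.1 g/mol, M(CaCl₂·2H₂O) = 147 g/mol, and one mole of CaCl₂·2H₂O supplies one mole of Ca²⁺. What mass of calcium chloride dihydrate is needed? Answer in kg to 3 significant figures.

49.3 kg

Volume: 143,000 US gal × 3.785 L/gal = 541,255 L.
Hardness to add: (238 − 176) = 62 mg/L as CaCO₃ × 541,255 L = 33,560 g as CaCO₃.
Moles of Ca²⁺ (1 mol Ca²⁺ ≡ 1 mol CaCO₃): 33,560 / 100.1 g/mol = 335.2 mol.
Mass of CaCl₂·2H₂O: 335.2 × 147 = 49,280 g.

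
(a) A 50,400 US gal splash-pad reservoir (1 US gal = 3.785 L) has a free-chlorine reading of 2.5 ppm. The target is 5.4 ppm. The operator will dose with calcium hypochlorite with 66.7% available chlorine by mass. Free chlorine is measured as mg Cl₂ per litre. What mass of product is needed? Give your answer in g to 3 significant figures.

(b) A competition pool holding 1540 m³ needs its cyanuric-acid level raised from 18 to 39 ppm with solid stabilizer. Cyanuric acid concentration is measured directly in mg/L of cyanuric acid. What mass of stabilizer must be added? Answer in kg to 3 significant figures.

(a) Volume: 50,400 US gal × 3.785 L/gal = 190,764 L.
(a) Chlorine deficit: 5.4 − 2.5 = 2.9 ppm = 2.9 mg/L as Cl₂.
(a) Cl₂ equivalent needed: 2.9 mg/L × 190,764 L = 553,200 mg = 553.2 g.
(a) Product at 66.7% available chlorine: 553.2 / 0.667 = 829.4 g.

(b) Volume: 1540 m³ = 1,540,000 L.
(b) CYA to add: (39 − 18) = 21 mg/L × 1,540,000 L = 32,340 g cyanuric acid.

(a) 829 g; (b) 32.3 kg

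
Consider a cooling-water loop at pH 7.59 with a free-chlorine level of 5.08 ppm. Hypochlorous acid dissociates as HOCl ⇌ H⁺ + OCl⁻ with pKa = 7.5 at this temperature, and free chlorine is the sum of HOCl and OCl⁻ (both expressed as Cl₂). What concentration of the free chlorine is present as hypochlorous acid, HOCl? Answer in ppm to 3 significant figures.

2.28 ppm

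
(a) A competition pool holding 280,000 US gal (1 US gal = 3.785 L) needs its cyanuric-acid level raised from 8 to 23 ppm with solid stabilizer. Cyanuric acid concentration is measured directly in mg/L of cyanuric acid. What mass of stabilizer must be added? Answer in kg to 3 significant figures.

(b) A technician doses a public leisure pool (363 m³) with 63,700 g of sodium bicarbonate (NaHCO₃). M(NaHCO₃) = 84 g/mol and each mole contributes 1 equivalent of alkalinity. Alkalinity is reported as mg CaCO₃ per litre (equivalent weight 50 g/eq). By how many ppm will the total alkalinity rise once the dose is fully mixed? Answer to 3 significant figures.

(a) 15.9 kg; (b) 104 ppm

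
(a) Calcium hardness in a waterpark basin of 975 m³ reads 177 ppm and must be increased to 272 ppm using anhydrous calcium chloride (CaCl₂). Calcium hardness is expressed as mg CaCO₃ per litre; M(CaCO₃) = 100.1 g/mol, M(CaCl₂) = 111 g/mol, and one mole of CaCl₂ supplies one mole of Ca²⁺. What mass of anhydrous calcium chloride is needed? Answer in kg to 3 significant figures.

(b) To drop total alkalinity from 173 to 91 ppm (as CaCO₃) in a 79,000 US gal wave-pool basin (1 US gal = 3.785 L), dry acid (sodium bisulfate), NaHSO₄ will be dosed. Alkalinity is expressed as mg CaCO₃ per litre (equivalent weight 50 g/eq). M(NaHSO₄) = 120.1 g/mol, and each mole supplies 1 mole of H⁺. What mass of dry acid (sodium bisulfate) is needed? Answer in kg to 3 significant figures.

(a) 103 kg; (b) 58.9 kg

(a) Volume: 975 m³ = 975,000 L.
(a) Hardness to add: (272 − 177) = 95 mg/L as CaCO₃ × 975,000 L = 92,620 g as CaCO₃.
(a) Moles of Ca²⁺ (1 mol Ca²⁺ ≡ 1 mol CaCO₃): 92,620 / 100.1 g/mol = 925.3 mol.
(a) Mass of CaCl₂: 925.3 × 111 = 102,700 g.

(b) Volume: 79,000 US gal × 3.785 L/gal = 299,015 L.
(b) Alkalinity to neutralize: (173 − 91) = 82 mg/L as CaCO₃ × 299,015 L = 24,520 g as CaCO₃.
(b) Equivalents of H⁺ required: 24,520 ÷ 50 g/eq = 490.4 eq = 490.4 mol NaHSO₄.
(b) Mass of NaHSO₄: 490.4 × 120.1 = 58,900 g.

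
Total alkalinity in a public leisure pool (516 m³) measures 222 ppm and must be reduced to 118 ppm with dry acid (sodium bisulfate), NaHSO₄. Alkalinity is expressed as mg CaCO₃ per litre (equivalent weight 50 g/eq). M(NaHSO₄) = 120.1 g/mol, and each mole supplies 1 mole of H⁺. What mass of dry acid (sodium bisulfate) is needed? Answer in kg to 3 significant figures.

129 kg

Volume: 516 m³ = 516,000 L.
Alkalinity to neutralize: (222 − 118) = 104 mg/L as CaCO₃ × 516,000 L = 53,660 g as CaCO₃.
Equivalents of H⁺ required: 53,660 ÷ 50 g/eq = 1073 eq = 1073 mol NaHSO₄.
Mass of NaHSO₄: 1073 × 120.1 = 128,900 g.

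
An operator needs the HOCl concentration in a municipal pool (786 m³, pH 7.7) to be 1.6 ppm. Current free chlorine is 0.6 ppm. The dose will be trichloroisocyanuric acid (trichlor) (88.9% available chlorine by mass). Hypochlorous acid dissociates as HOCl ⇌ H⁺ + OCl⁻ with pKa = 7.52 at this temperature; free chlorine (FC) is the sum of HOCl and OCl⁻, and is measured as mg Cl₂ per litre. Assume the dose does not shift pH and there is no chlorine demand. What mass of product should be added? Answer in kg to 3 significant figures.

3.03 kg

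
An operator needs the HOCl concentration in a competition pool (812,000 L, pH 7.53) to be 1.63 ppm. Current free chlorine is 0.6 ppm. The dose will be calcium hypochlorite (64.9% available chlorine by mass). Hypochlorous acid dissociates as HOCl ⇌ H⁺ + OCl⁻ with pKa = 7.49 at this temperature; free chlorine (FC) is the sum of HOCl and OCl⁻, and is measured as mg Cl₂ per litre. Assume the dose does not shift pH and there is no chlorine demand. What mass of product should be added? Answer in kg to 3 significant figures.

3.52 kg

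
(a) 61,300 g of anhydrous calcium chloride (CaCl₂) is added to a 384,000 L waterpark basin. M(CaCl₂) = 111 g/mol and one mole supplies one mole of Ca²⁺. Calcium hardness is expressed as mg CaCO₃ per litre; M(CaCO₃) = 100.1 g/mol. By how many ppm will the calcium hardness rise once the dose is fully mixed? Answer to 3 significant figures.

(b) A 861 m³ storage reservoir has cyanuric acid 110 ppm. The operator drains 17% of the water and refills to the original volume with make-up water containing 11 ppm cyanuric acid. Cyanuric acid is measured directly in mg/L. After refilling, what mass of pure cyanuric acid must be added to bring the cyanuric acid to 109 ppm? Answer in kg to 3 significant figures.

(a) Moles of Ca²⁺: 61,300 g ÷ 111 g/mol = 552.3 mol.
(a) As CaCO₃: 552.3 mol × 100.1 g/mol = 55,280 g.
(a) Rise: 55,280 g / 384,000 L × 1000 = 144 mg/L.

(b) Volume: 861 m³ = 861,000 L.
(b) After draining 17% and refilling: 110 × 0.83 + 11 × 0.17 = 93.17 ppm.
(b) Deficit to target: 109 − 93.17 = 15.83 mg/L.
(b) Mass: 15.83 mg/L × 861,000 L = 13,630 g cyanuric acid.

(a) 144 ppm; (b) 13.6 kg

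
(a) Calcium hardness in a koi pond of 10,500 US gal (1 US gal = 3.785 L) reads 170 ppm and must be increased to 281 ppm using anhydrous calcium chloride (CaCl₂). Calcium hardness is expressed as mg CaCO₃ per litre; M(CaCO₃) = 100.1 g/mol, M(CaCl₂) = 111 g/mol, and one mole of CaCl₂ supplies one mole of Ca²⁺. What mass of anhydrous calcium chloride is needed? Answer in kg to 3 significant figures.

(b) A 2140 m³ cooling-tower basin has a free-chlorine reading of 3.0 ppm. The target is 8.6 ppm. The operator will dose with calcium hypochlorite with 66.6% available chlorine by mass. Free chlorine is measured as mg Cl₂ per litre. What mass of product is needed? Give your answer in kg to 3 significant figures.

(a) Volume: 10,500 US gal × 3.785 L/gal = 39,742 L.
(a) Hardness to add: (281 − 170) = 111 mg/L as CaCO₃ × 39,742 L = 4411 g as CaCO₃.
(a) Moles of Ca²⁺ (1 mol Ca²⁺ ≡ 1 mol CaCO₃): 4411 / 100.1 g/mol = 44.07 mol.
(a) Mass of CaCl₂: 44.07 × 111 = 4892 g.

(b) Volume: 2140 m³ = 2,140,000 L.
(b) Chlorine deficit: 8.6 − 3.0 = 5.6 ppm = 5.6 mg/L as Cl₂.
(b) Cl₂ equivalent needed: 5.6 mg/L × 2,140,000 L = 11,980,000 mg = 11,980 g.
(b) Product at 66.6% available chlorine: 11,980 / 0.666 = 17,990 g.

(a) 4.89 kg; (b) 18.0 kg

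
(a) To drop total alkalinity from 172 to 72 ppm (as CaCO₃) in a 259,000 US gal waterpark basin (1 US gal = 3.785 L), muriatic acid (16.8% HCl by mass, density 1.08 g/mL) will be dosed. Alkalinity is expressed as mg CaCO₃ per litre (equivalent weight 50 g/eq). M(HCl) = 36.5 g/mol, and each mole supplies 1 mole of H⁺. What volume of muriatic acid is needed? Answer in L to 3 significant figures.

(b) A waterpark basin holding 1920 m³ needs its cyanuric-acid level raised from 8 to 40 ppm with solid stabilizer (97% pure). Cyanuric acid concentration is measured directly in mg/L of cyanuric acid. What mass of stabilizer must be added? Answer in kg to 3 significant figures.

(a) Volume: 259,000 US gal × 3.785 L/gal = 980,315 L.
(a) Alkalinity to neutralize: (172 − 72) = 100 mg/L as CaCO₃ × 980,315 L = 98,030 g as CaCO₃.
(a) Equivalents of H⁺ required: 98,030 ÷ 50 g/eq = 1961 eq = 1961 mol HCl.
(a) Mass of HCl: 1961 × 36.5 = 71,560 g.
(a) Mass of 16.8% solution: 71,560 / 0.168 = 426,000 g.
(a) Volume: 426,000 g ÷ 1.08 g/mL = 394,400 mL.

(b) Volume: 1920 m³ = 1,920,000 L.
(b) CYA to add: (40 − 8) = 32 mg/L × 1,920,000 L = 61,440 g cyanuric acid.
(b) At 97% purity: 61,440 / 0.97 = 63,340 g product.

(a) 394 L; (b) 63.3 kg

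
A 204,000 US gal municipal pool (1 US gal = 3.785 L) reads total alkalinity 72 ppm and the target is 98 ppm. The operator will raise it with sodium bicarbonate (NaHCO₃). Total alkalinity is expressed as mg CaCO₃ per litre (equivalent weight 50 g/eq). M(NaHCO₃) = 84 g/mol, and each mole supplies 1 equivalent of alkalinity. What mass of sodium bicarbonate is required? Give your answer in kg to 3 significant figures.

33.7 kg

Volume: 204,000 US gal × 3.785 L/gal = 772,140 L.
Alkalinity to add: (98 − 72) = 26 mg/L as CaCO₃ × 772,140 L = 20,080 g as CaCO₃.
Equivalents: 20,080 g ÷ 50 g/eq = 401.5 eq.
NaHCO₃ supplies 1 eq per mole → 401.5 mol.
Mass: 401.5 mol × 84 g/mol = 33,730 g.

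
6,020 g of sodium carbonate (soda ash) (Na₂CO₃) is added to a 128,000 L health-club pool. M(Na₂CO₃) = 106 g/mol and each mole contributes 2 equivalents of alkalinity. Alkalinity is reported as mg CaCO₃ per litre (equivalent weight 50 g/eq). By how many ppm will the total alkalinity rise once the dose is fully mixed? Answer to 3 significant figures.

Moles of Na₂CO₃: 6,020 g ÷ 106 g/mol = 56.79 mol → 113.6 eq of alkalinity.
As CaCO₃: 113.6 eq × 50 g/eq = 5679 g.
Rise: 5679 g / 128,000 L × 1000 = 44.37 mg/L.

44.4 ppm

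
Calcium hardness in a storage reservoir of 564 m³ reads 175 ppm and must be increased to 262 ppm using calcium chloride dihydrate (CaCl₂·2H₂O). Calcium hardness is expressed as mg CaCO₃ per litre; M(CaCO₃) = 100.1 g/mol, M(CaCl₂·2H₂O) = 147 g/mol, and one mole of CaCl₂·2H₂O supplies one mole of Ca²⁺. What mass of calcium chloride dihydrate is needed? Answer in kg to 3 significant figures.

72.1 kg

Volume: 564 m³ = 564,000 L.
Hardness to add: (262 − 175) = 87 mg/L as CaCO₃ × 564,000 L = 49,070 g as CaCO₃.
Moles of Ca²⁺ (1 mol Ca²⁺ ≡ 1 mol CaCO₃): 49,070 / 100.1 g/mol = 490.2 mol.
Mass of CaCl₂·2H₂O: 490.2 × 147 = 72,060 g.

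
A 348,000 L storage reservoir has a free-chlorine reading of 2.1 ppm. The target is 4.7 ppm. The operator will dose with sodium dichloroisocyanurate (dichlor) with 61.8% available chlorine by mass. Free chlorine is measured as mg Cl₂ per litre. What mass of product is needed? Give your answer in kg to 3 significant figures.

1.46 kg

Chlorine deficit: 4.7 − 2.1 = 2.6 ppm = 2.6 mg/L as Cl₂.
Cl₂ equivalent needed: 2.6 mg/L × 348,000 L = 904,800 mg = 904.8 g.
Product at 61.8% available chlorine: 904.8 / 0.618 = 1464 g.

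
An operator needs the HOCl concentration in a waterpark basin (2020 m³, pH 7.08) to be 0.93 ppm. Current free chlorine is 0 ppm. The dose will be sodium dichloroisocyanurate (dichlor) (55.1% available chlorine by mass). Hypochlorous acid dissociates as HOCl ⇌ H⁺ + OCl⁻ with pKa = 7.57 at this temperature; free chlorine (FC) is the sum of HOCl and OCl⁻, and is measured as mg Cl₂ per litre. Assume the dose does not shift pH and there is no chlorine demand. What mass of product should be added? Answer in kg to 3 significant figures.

4.51 kg

Volume: 2020 m³ = 2,020,000 L.
[OCl⁻]/[HOCl] = 10^(pH − pKa) = 10^(7.08 − 7.57) = 0.3236; fraction as HOCl = 1/(1 + 0.3236) = 0.7555.
Free chlorine required for 0.93 ppm HOCl: 0.93 / 0.7555 = 1.231 ppm.
FC to add: 1.231 − 0 = 1.231 mg/L as Cl₂.
Cl₂ equivalent: 1.231 mg/L × 2,020,000 L = 2487 g.
Product at 55.1% available Cl: 2487 / 0.551 = 4513 g.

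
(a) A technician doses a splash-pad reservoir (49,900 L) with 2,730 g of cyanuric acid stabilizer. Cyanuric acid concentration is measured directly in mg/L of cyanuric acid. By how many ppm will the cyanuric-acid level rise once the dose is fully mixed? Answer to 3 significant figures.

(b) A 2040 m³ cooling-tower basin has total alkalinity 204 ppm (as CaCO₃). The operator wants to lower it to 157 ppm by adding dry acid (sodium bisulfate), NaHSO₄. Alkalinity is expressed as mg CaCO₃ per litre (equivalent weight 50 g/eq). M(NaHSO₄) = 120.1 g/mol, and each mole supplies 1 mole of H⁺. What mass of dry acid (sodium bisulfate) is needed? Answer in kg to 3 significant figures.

(a) 54.7 ppm; (b) 230 kg

(a) Rise: 2,730 g / 49,900 L × 1000 = 54.71 mg/L.

(b) Volume: 2040 m³ = 2,040,000 L.
(b) Alkalinity to neutralize: (204 − 157) = 47 mg/L as CaCO₃ × 2,040,000 L = 95,880 g as CaCO₃.
(b) Equivalents of H⁺ required: 95,880 ÷ 50 g/eq = 1918 eq = 1918 mol NaHSO₄.
(b) Mass of NaHSO₄: 1918 × 120.1 = 230,300 g.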